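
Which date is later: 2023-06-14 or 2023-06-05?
2023-06-14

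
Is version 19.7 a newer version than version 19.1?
Yes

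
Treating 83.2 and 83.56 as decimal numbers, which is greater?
83.56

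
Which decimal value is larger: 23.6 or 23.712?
23.712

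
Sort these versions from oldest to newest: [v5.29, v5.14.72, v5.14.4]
[v5.14.4, v5.14.72, v5.29]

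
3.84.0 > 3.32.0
True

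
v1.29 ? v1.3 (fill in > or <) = >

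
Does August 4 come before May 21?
No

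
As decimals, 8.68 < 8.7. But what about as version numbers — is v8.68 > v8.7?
True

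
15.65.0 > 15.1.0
True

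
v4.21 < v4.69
True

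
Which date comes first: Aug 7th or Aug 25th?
Aug 7th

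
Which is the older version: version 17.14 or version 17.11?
version 17.11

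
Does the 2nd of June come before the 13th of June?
Yes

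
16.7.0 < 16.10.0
True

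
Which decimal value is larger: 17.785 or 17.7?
17.785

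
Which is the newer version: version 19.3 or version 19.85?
version 19.85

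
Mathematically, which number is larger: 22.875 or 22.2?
22.875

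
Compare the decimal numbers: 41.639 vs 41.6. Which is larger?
41.639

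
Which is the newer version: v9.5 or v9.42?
v9.42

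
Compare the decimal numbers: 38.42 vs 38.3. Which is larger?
38.42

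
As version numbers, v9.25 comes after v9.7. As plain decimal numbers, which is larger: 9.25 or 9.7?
9.7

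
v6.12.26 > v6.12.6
True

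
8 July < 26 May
False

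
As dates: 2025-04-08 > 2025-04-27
False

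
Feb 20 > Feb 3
True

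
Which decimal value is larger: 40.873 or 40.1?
40.873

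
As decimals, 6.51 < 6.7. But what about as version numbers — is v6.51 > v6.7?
True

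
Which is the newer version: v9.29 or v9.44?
v9.44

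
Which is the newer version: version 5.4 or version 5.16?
version 5.16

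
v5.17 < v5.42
True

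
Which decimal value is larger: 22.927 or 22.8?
22.927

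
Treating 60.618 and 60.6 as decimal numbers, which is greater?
60.618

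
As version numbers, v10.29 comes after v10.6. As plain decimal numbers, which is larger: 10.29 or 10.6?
10.6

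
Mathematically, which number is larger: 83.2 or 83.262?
83.262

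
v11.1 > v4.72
True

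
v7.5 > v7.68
False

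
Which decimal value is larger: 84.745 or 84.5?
84.745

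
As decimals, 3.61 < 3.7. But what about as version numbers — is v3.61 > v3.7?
True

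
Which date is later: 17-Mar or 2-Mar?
17-Mar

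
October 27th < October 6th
False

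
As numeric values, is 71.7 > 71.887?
False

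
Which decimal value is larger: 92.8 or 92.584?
92.8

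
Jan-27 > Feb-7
False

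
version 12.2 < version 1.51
False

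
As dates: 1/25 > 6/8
False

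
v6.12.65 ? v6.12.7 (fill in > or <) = >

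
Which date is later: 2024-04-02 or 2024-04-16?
2024-04-16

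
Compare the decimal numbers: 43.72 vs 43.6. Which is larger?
43.72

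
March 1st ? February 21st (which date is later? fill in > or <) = >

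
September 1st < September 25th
True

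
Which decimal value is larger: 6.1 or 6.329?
6.329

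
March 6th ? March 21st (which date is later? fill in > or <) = <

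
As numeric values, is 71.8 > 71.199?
True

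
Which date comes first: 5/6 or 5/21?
5/6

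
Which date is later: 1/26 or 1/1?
1/26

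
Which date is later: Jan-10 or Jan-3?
Jan-10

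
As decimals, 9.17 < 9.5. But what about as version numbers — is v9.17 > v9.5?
True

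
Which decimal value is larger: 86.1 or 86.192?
86.192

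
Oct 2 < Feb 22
False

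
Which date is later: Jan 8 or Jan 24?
Jan 24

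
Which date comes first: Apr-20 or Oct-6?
Apr-20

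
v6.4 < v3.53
False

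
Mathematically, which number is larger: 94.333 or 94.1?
94.333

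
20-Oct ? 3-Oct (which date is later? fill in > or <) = >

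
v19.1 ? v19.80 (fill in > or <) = <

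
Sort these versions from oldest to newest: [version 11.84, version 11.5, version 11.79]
[version 11.5, version 11.79, version 11.84]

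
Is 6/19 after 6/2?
Yes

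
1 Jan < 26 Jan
True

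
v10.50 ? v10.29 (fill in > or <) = >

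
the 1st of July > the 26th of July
False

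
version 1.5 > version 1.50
False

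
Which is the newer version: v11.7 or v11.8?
v11.8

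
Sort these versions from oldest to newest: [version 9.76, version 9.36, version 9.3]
[version 9.3, version 9.36, version 9.76]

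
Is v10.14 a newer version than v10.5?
Yes. Version numbers are compared segment by segment as integers, not as decimals: minor version 14 > 5, so v10.14 > v10.5 (even though the decimal 10.14 < 10.5).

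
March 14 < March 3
False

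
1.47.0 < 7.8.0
True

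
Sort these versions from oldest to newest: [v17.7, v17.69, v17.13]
[v17.7, v17.13, v17.69]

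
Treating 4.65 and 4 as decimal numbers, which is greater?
4.65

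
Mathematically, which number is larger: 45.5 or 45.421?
45.5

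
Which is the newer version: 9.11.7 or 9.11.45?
9.11.45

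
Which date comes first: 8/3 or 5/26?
5/26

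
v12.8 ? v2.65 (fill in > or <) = >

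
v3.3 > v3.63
False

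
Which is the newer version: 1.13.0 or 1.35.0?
1.35.0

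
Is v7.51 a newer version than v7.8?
Yes. Version numbers are compared segment by segment as integers, not as decimals: minor version 51 > 8, so v7.51 > v7.8 (even though the decimal 7.51 < 7.8).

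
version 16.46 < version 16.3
False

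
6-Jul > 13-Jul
False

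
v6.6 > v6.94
False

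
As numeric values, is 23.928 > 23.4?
True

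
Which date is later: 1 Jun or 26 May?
1 Jun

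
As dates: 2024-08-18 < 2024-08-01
False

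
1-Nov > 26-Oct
True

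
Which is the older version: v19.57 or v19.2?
v19.2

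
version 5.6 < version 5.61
True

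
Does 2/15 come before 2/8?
No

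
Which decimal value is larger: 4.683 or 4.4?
4.683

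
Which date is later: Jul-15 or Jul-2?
Jul-15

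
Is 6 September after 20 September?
No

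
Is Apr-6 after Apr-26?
No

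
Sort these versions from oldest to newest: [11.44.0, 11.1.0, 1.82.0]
[1.82.0, 11.1.0, 11.44.0]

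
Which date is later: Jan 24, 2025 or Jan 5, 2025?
Jan 24, 2025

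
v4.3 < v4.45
True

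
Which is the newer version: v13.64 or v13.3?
v13.64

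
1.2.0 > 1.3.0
False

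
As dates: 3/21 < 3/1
False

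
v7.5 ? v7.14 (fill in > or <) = <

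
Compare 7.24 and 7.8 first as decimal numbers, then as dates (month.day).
As decimals: 7.24 < 7.8. As dates: 7/24 is later than 7/8 (day 24 > day 8).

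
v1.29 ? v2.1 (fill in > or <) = <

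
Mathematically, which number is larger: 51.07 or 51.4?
51.4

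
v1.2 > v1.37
False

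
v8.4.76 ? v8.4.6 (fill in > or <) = >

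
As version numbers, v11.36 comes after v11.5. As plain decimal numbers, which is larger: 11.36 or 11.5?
11.5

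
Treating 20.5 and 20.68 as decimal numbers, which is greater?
20.68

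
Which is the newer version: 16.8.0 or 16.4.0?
16.8.0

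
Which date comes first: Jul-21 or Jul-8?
Jul-8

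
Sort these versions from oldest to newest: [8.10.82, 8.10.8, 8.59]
[8.10.8, 8.10.82, 8.59]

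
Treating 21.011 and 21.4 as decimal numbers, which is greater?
21.4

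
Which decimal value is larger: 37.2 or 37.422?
37.422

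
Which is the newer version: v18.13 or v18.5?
v18.13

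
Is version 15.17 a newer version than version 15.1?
Yes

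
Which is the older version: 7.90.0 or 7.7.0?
7.7.0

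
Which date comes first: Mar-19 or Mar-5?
Mar-5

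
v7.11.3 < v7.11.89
True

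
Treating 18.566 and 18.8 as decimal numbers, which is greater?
18.8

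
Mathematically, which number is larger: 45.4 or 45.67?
45.67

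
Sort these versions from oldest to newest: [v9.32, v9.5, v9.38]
[v9.5, v9.32, v9.38]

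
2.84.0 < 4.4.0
True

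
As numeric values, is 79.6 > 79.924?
False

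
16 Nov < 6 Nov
False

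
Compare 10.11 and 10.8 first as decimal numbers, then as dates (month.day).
As decimals: 10.11 < 10.8. As dates: 10/11 is later than 10/8 (day 11 > day 8).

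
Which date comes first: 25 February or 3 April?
25 February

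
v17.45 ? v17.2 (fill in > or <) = >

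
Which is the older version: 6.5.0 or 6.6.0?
6.5.0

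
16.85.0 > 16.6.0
True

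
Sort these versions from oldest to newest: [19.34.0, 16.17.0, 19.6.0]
[16.17.0, 19.6.0, 19.34.0]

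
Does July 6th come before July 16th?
Yes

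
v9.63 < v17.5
True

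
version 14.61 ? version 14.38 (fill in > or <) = >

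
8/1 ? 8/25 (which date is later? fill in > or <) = <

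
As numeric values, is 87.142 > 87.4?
False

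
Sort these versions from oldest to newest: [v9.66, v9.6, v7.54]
[v7.54, v9.6, v9.66]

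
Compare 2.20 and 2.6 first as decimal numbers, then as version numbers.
As decimals: 2.20 < 2.6. As versions: v2.20 > v2.6 (minor version 20 > 6).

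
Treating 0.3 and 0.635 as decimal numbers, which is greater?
0.635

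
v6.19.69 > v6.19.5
True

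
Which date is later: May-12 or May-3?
May-12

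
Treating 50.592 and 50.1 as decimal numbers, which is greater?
50.592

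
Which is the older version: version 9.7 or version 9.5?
version 9.5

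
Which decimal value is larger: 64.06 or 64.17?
64.17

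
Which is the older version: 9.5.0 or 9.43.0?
9.5.0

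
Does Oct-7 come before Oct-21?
Yes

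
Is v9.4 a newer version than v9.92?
No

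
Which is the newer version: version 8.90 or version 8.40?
version 8.90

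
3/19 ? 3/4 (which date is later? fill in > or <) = >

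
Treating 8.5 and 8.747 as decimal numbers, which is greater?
8.747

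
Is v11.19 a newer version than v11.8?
Yes. Version numbers are compared segment by segment as integers, not as decimals: minor version 19 > 8, so v11.19 > v11.8 (even though the decimal 11.19 < 11.8).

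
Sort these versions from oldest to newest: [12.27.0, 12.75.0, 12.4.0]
[12.4.0, 12.27.0, 12.75.0]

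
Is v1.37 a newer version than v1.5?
Yes. Version numbers are compared segment by segment as integers, not as decimals: minor version 37 > 5, so v1.37 > v1.5 (even though the decimal 1.37 < 1.5).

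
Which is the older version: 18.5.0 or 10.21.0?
10.21.0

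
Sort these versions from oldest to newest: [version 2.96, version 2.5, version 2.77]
[version 2.5, version 2.77, version 2.96]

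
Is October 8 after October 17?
No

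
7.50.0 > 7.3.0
True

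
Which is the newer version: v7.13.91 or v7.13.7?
v7.13.91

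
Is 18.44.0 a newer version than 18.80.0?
No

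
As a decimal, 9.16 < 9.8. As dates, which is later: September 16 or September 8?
September 16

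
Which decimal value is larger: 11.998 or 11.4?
11.998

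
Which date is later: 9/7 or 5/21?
9/7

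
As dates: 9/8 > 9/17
False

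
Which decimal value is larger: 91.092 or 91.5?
91.5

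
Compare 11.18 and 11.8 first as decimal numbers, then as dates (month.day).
As decimals: 11.18 < 11.8. As dates: 11/18 is later than 11/8 (day 18 > day 8).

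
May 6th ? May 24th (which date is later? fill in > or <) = <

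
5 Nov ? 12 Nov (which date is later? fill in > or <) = <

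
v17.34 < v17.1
False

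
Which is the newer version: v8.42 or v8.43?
v8.43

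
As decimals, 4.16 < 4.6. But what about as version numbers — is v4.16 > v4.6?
True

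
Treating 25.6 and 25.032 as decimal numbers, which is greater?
25.6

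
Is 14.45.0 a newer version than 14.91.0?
No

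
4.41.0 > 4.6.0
True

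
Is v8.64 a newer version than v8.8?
Yes. Version numbers are compared segment by segment as integers, not as decimals: minor version 64 > 8, so v8.64 > v8.8 (even though the decimal 8.64 < 8.8).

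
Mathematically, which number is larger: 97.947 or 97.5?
97.947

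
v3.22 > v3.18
True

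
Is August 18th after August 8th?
Yes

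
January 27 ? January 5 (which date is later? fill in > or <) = >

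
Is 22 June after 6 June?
Yes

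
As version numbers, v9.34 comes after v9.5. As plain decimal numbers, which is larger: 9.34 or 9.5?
9.5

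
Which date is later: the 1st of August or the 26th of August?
the 26th of August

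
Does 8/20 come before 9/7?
Yes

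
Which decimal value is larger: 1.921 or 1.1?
1.921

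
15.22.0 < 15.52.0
True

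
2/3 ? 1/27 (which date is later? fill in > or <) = >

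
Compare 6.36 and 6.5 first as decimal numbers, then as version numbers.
As decimals: 6.36 < 6.5. As versions: v6.36 > v6.5 (minor version 36 > 5).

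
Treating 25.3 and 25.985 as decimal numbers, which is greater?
25.985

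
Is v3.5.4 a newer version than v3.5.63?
No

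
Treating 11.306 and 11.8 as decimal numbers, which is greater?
11.8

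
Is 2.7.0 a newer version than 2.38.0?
No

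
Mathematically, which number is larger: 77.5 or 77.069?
77.5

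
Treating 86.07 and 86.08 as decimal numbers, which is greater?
86.08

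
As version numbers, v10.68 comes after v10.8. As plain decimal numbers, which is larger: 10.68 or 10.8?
10.8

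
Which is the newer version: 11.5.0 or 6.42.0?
11.5.0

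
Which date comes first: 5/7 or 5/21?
5/7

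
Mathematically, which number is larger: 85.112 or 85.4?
85.4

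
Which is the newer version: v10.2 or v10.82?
v10.82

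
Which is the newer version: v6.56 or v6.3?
v6.56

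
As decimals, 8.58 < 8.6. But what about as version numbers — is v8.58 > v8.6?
True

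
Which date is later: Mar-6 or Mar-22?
Mar-22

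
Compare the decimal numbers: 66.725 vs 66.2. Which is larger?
66.725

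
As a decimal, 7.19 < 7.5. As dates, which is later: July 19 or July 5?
July 19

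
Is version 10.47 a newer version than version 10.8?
Yes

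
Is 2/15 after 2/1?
Yes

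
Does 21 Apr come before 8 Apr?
No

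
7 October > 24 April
True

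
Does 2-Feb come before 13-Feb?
Yes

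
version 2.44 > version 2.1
True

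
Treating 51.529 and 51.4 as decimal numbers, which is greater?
51.529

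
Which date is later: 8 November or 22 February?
8 November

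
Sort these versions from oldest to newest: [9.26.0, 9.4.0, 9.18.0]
[9.4.0, 9.18.0, 9.26.0]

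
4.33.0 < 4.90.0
True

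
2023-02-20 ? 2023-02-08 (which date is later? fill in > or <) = >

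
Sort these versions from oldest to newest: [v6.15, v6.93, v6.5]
[v6.5, v6.15, v6.93]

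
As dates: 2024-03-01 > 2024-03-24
False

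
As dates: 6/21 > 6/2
True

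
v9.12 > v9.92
False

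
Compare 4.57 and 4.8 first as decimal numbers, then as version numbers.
As decimals: 4.57 < 4.8. As versions: v4.57 > v4.8 (minor version 57 > 8).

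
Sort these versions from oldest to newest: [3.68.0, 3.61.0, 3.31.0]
[3.31.0, 3.61.0, 3.68.0]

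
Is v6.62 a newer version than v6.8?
Yes. Version numbers are compared segment by segment as integers, not as decimals: minor version 62 > 8, so v6.62 > v6.8 (even though the decimal 6.62 < 6.8).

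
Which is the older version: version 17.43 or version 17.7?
version 17.7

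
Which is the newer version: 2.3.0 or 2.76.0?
2.76.0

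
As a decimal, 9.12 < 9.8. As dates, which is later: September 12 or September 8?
September 12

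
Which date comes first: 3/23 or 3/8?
3/8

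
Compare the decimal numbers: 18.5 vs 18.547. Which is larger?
18.547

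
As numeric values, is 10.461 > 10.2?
True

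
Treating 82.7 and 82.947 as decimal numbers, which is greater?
82.947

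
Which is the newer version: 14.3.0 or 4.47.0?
14.3.0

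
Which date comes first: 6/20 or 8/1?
6/20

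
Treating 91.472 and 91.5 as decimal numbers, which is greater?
91.5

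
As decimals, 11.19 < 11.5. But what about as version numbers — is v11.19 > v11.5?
True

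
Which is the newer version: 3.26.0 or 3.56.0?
3.56.0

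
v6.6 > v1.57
True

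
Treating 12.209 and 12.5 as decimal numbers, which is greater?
12.5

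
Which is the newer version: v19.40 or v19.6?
v19.40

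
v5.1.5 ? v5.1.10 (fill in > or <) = <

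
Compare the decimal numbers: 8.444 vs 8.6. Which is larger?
8.6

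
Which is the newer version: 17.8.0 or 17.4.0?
17.8.0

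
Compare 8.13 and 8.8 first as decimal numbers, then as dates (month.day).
As decimals: 8.13 < 8.8. As dates: 8/13 is later than 8/8 (day 13 > day 8).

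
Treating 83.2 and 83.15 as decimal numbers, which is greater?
83.2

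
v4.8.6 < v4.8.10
True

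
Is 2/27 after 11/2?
No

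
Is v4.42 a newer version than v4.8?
Yes. Version numbers are compared segment by segment as integers, not as decimals: minor version 42 > 8, so v4.42 > v4.8 (even though the decimal 4.42 < 4.8).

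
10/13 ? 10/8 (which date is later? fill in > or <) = >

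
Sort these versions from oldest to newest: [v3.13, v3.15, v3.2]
[v3.2, v3.13, v3.15]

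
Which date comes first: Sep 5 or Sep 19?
Sep 5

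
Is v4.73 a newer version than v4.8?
Yes. Version numbers are compared segment by segment as integers, not as decimals: minor version 73 > 8, so v4.73 > v4.8 (even though the decimal 4.73 < 4.8).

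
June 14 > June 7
True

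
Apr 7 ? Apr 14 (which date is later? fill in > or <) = <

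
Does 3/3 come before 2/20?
No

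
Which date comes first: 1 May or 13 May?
1 May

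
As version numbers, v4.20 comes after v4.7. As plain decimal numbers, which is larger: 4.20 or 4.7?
4.7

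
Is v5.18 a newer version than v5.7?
Yes. Version numbers are compared segment by segment as integers, not as decimals: minor version 18 > 7, so v5.18 > v5.7 (even though the decimal 5.18 < 5.7).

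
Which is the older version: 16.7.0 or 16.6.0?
16.6.0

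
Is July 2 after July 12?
No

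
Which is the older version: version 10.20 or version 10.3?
version 10.3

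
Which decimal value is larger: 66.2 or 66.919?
66.919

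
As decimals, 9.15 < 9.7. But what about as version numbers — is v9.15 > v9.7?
True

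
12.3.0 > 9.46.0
True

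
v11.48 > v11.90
False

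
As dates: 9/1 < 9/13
True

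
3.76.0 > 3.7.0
True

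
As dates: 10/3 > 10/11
False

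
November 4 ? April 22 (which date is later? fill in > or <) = >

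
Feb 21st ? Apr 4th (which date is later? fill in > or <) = <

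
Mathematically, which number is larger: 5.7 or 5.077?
5.7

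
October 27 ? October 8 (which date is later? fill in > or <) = >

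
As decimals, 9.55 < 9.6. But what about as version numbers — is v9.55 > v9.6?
True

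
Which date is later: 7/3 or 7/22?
7/22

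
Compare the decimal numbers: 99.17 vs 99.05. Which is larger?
99.17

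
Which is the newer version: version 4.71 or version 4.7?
version 4.71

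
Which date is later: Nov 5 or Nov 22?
Nov 22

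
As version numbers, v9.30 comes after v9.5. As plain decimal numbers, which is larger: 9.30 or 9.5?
9.5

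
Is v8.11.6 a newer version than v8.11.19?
No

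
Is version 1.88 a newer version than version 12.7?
No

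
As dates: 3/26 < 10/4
True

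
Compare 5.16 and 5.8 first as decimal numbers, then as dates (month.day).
As decimals: 5.16 < 5.8. As dates: 5/16 is later than 5/8 (day 16 > day 8).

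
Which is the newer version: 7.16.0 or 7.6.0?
7.16.0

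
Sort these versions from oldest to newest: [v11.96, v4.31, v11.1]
[v4.31, v11.1, v11.96]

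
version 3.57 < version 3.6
False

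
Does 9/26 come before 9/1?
No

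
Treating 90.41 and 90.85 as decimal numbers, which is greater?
90.85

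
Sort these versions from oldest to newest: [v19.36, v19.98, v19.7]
[v19.7, v19.36, v19.98]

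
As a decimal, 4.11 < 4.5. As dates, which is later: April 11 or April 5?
April 11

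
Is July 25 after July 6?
Yes. Day 25 comes after day 6 in July — this is a date comparison, not a decimal one (the decimal 7.25 would be smaller than 7.6).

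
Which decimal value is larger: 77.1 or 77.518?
77.518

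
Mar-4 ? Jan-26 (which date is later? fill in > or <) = >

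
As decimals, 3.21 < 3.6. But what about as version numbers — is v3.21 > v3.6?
True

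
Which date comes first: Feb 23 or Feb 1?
Feb 1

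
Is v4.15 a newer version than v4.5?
Yes. Version numbers are compared segment by segment as integers, not as decimals: minor version 15 > 5, so v4.15 > v4.5 (even though the decimal 4.15 < 4.5).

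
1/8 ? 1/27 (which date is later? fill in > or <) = <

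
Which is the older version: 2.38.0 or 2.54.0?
2.38.0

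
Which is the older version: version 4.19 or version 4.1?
version 4.1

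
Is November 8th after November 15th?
No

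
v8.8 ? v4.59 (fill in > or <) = >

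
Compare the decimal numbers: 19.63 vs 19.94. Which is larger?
19.94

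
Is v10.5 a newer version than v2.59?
Yes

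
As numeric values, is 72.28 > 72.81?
False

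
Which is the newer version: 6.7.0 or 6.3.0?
6.7.0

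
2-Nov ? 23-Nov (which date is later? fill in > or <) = <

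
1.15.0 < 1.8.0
False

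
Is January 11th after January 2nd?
Yes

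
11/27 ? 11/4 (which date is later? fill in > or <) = >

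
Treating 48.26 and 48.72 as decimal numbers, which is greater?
48.72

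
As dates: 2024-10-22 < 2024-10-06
False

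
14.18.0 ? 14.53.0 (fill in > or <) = <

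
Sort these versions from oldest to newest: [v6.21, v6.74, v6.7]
[v6.7, v6.21, v6.74]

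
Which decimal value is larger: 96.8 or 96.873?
96.873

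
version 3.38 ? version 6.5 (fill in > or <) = <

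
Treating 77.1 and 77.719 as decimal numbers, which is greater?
77.719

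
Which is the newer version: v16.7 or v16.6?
v16.7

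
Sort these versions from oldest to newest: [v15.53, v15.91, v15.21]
[v15.21, v15.53, v15.91]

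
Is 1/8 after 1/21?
No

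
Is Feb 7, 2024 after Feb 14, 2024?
No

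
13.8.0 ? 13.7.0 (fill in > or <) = >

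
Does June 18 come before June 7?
No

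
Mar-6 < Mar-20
True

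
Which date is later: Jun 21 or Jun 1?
Jun 21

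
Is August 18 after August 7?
Yes. Day 18 comes after day 7 in August — this is a date comparison, not a decimal one (the decimal 8.18 would be smaller than 8.7).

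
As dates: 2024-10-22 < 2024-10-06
False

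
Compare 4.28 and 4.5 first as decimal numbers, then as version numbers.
As decimals: 4.28 < 4.5. As versions: v4.28 > v4.5 (minor version 28 > 5).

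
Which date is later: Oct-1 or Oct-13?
Oct-13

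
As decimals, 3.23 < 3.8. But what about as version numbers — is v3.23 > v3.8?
True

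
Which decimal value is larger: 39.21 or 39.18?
39.21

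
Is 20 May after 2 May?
Yes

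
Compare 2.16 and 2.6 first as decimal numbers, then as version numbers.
As decimals: 2.16 < 2.6. As versions: v2.16 > v2.6 (minor version 16 > 6).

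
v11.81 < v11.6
False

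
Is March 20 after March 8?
Yes. Day 20 comes after day 8 in March — this is a date comparison, not a decimal one (the decimal 3.20 would be smaller than 3.8).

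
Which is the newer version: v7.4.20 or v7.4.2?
v7.4.20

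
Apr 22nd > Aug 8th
False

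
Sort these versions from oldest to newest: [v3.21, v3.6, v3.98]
[v3.6, v3.21, v3.98]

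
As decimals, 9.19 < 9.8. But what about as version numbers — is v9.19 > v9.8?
True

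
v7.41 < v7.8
False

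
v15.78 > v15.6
True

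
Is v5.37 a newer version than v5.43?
No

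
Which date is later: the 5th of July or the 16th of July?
the 16th of July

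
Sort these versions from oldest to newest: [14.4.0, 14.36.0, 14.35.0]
[14.4.0, 14.35.0, 14.36.0]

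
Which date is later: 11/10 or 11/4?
11/10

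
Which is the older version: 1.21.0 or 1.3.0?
1.3.0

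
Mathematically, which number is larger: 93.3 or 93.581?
93.581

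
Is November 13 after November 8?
Yes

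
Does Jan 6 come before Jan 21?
Yes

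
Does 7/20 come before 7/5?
No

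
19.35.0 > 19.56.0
False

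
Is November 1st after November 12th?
No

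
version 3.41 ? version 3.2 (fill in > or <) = >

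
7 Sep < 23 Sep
True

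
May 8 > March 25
True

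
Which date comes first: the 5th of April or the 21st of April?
the 5th of April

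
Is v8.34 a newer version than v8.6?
Yes. Version numbers are compared segment by segment as integers, not as decimals: minor version 34 > 6, so v8.34 > v8.6 (even though the decimal 8.34 < 8.6).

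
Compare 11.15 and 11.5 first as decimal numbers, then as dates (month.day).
As decimals: 11.15 < 11.5. As dates: 11/15 is later than 11/5 (day 15 > day 5).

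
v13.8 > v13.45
False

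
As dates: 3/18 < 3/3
False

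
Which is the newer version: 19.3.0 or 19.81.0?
19.81.0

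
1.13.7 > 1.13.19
False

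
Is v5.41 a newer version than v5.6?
Yes. Version numbers are compared segment by segment as integers, not as decimals: minor version 41 > 6, so v5.41 > v5.6 (even though the decimal 5.41 < 5.6).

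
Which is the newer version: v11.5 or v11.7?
v11.7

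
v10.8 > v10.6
True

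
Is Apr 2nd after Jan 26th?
Yes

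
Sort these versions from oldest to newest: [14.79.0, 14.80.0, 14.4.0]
[14.4.0, 14.79.0, 14.80.0]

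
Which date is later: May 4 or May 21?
May 21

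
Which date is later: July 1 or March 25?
July 1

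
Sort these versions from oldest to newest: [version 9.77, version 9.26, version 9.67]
[version 9.26, version 9.67, version 9.77]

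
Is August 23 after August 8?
Yes. Day 23 comes after day 8 in August — this is a date comparison, not a decimal one (the decimal 8.23 would be smaller than 8.8).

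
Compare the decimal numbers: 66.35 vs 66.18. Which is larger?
66.35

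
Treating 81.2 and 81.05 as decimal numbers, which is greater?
81.2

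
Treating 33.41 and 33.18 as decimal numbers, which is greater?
33.41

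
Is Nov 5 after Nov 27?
No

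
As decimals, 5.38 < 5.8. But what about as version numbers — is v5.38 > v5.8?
True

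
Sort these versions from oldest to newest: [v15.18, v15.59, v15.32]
[v15.18, v15.32, v15.59]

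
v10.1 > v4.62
True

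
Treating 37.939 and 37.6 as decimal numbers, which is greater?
37.939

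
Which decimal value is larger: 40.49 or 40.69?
40.69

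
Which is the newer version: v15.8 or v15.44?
v15.44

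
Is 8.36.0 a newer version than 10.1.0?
No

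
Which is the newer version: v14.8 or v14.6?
v14.8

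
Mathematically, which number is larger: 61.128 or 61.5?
61.5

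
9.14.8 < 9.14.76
True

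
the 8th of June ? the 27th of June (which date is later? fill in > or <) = <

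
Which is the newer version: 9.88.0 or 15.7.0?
15.7.0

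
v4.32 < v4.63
True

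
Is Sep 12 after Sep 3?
Yes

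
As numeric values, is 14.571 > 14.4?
True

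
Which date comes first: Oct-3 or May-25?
May-25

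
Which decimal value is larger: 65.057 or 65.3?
65.3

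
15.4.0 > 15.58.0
False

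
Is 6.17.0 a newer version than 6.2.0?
Yes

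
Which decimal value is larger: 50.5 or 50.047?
50.5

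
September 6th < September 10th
True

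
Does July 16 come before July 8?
No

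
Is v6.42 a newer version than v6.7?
Yes. Version numbers are compared segment by segment as integers, not as decimals: minor version 42 > 7, so v6.42 > v6.7 (even though the decimal 6.42 < 6.7).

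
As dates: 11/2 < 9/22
False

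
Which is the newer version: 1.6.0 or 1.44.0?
1.44.0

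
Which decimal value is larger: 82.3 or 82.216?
82.3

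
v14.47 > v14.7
True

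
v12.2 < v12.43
True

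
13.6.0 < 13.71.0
True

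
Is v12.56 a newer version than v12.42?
Yes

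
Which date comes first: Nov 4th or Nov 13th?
Nov 4th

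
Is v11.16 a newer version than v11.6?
Yes. Version numbers are compared segment by segment as integers, not as decimals: minor version 16 > 6, so v11.16 > v11.6 (even though the decimal 11.16 < 11.6).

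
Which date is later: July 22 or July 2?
July 22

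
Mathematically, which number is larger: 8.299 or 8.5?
8.5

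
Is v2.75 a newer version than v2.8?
Yes. Version numbers are compared segment by segment as integers, not as decimals: minor version 75 > 8, so v2.75 > v2.8 (even though the decimal 2.75 < 2.8).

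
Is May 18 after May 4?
Yes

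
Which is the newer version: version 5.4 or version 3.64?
version 5.4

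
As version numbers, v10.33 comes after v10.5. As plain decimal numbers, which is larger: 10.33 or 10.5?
10.5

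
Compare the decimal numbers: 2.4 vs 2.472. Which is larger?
2.472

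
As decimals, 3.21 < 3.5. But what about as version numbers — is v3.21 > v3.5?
True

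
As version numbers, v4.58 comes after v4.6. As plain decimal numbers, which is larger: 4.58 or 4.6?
4.6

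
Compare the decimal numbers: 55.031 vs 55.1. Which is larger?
55.1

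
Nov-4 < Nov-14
True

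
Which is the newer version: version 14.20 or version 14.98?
version 14.98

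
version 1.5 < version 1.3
False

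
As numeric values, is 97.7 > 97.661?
True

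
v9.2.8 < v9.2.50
True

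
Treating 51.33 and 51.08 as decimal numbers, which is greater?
51.33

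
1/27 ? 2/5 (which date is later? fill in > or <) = <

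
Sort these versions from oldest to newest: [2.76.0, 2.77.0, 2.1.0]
[2.1.0, 2.76.0, 2.77.0]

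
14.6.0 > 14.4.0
True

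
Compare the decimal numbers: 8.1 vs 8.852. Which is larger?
8.852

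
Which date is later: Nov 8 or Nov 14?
Nov 14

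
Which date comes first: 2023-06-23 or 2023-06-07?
2023-06-07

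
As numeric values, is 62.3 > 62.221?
True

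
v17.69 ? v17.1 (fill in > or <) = >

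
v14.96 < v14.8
False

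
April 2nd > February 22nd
True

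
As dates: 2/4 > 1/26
True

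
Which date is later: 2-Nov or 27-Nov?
27-Nov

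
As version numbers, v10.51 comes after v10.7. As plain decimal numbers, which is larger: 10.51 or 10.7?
10.7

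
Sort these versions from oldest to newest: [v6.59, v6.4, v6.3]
[v6.3, v6.4, v6.59]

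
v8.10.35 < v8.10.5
False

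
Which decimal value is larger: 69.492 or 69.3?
69.492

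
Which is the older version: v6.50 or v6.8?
v6.8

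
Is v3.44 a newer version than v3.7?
Yes. Version numbers are compared segment by segment as integers, not as decimals: minor version 44 > 7, so v3.44 > v3.7 (even though the decimal 3.44 < 3.7).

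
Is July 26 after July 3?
Yes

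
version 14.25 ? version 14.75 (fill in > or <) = <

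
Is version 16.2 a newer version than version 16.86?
No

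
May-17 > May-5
True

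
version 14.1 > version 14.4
False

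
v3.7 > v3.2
True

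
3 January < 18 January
True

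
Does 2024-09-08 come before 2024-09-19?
Yes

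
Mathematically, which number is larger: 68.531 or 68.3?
68.531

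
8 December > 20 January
True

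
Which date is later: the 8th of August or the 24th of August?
the 24th of August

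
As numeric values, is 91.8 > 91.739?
True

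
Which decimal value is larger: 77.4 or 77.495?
77.495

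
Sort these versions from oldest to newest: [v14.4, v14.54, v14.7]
[v14.4, v14.7, v14.54]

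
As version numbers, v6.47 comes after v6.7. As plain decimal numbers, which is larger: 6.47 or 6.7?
6.7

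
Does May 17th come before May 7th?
No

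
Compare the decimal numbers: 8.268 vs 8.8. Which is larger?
8.8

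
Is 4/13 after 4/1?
Yes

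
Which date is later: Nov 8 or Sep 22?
Nov 8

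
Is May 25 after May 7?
Yes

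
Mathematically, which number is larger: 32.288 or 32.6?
32.6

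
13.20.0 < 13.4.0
False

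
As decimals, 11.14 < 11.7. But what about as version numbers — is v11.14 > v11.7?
True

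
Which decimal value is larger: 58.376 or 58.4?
58.4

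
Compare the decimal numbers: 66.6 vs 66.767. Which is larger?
66.767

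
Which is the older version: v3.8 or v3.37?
v3.8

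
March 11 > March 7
True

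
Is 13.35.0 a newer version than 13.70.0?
No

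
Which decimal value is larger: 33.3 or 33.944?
33.944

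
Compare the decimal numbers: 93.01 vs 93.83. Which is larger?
93.83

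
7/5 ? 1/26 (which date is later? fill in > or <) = >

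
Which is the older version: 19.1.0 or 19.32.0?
19.1.0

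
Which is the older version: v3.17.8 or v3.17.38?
v3.17.8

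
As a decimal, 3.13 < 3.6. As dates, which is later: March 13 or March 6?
March 13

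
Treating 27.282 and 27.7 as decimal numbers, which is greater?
27.7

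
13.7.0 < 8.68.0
False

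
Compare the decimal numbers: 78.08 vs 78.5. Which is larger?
78.5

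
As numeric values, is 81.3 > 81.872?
False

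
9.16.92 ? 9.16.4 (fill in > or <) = >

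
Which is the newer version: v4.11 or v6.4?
v6.4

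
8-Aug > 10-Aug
False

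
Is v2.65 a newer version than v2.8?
Yes. Version numbers are compared segment by segment as integers, not as decimals: minor version 65 > 8, so v2.65 > v2.8 (even though the decimal 2.65 < 2.8).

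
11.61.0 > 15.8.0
False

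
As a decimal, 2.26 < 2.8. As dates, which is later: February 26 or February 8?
February 26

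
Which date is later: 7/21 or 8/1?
8/1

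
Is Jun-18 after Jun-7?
Yes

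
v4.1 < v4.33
True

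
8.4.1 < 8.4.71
True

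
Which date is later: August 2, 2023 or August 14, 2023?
August 14, 2023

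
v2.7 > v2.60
False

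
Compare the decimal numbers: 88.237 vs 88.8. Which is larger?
88.8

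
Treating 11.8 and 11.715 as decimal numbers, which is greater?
11.8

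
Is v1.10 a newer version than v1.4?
Yes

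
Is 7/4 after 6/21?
Yes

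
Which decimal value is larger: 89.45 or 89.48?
89.48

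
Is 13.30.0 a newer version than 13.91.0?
No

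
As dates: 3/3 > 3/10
False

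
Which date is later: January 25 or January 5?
January 25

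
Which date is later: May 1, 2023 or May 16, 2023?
May 16, 2023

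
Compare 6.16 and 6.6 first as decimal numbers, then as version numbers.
As decimals: 6.16 < 6.6. As versions: v6.16 > v6.6 (minor version 16 > 6).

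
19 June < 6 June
False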